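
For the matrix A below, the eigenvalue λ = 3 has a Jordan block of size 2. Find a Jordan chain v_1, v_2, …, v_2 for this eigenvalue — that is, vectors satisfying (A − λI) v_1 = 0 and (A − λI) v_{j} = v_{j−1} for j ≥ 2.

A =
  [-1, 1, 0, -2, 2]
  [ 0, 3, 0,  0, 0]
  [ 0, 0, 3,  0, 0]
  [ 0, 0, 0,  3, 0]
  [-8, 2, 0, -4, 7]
A Jordan chain for λ = 3 of length 2:
v_1 = (-4, 0, 0, 0, -8)ᵀ
v_2 = (1, 0, 0, 0, 0)ᵀ

Let N = A − (3)·I. We want v_2 with N^2 v_2 = 0 but N^1 v_2 ≠ 0; then v_{j-1} := N · v_j for j = 2, …, 2.

Pick v_2 = (1, 0, 0, 0, 0)ᵀ.
Then v_1 = N · v_2 = (-4, 0, 0, 0, -8)ᵀ.

Sanity check: (A − (3)·I) v_1 = (0, 0, 0, 0, 0)ᵀ = 0. ✓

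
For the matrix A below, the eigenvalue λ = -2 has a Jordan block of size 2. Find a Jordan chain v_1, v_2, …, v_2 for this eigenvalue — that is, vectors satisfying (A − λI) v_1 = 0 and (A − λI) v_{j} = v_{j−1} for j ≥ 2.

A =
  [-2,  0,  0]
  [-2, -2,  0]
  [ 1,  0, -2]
A Jordan chain for λ = -2 of length 2:
v_1 = (0, -2, 1)ᵀ
v_2 = (1, 0, 0)ᵀ

Let N = A − (-2)·I. We want v_2 with N^2 v_2 = 0 but N^1 v_2 ≠ 0; then v_{j-1} := N · v_j for j = 2, …, 2.

Pick v_2 = (1, 0, 0)ᵀ.
Then v_1 = N · v_2 = (0, -2, 1)ᵀ.

Sanity check: (A − (-2)·I) v_1 = (0, 0, 0)ᵀ = 0. ✓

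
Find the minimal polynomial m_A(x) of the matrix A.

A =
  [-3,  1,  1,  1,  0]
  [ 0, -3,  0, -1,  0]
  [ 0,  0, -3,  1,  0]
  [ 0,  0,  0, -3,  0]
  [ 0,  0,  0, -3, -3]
x^2 + 6*x + 9

The characteristic polynomial is χ_A(x) = (x + 3)^5, so the eigenvalues are known. The minimal polynomial is
  m_A(x) = Π_λ (x − λ)^{k_λ}
where k_λ is the size of the *largest* Jordan block for λ (equivalently, the smallest k with (A − λI)^k v = 0 for every generalised eigenvector v of λ).

  λ = -3: largest Jordan block has size 2, contributing (x + 3)^2

So m_A(x) = (x + 3)^2 = x^2 + 6*x + 9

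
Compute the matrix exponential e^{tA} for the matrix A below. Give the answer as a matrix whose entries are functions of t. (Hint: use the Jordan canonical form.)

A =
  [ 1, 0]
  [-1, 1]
e^{tA} =
  [exp(t), 0]
  [-t*exp(t), exp(t)]

Strategy: write A = P · J · P⁻¹ where J is a Jordan canonical form, so e^{tA} = P · e^{tJ} · P⁻¹, and e^{tJ} can be computed block-by-block.

A has Jordan form
J =
  [1, 1]
  [0, 1]
(up to reordering of blocks).

Per-block formulas:
  For a 2×2 Jordan block J_2(1): exp(t · J_2(1)) = e^(1t)·(I + t·N), where N is the 2×2 nilpotent shift.

After assembling e^{tJ} and conjugating by P, we get:

e^{tA} =
  [exp(t), 0]
  [-t*exp(t), exp(t)]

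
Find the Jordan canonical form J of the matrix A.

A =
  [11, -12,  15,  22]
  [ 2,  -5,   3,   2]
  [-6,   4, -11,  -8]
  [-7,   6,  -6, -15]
J_3(-5) ⊕ J_1(-5)

The characteristic polynomial is
  det(x·I − A) = x^4 + 20*x^3 + 150*x^2 + 500*x + 625 = (x + 5)^4

Eigenvalues and multiplicities (the geometric multiplicity of λ is n − rank(A − λI), which equals the number of Jordan blocks for λ):
  λ = -5: algebraic multiplicity = 4, geometric multiplicity = 2

Determining the block sizes for each eigenvalue:
  λ = -5: with am = 4 and gm = 2, the partition is not yet determined (e.g. several partitions of 4 into 2 parts exist). Let N = A − (-5)·I. Computing rank(N^1) = 2, rank(N^2) = 1, rank(N^3) = 0; the number of blocks of size ≥ j is rank(N^{j−1}) − rank(N^j), giving [2, 1, 1]. So we have 1 block(s) of size 3, 1 block(s) of size 1 → block sizes [3, 1]

Assembling the blocks gives a Jordan form
J =
  [-5,  1,  0,  0]
  [ 0, -5,  1,  0]
  [ 0,  0, -5,  0]
  [ 0,  0,  0, -5]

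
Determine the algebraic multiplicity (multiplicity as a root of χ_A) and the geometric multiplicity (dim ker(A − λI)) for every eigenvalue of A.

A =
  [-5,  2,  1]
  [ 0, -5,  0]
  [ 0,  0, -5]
λ = -5: alg = 3, geom = 2

Step 1 — factor the characteristic polynomial to read off the algebraic multiplicities:
  χ_A(x) = (x + 5)^3

Step 2 — compute geometric multiplicities via the rank-nullity identity g(λ) = n − rank(A − λI):
  rank(A − (-5)·I) = 1, so dim ker(A − (-5)·I) = n − 1 = 2

Summary:
  λ = -5: algebraic multiplicity = 3, geometric multiplicity = 2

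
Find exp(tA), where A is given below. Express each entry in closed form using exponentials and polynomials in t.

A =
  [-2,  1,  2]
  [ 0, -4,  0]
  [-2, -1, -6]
e^{tA} =
  [2*t*exp(-4*t) + exp(-4*t), t*exp(-4*t), 2*t*exp(-4*t)]
  [0, exp(-4*t), 0]
  [-2*t*exp(-4*t), -t*exp(-4*t), -2*t*exp(-4*t) + exp(-4*t)]

Strategy: write A = P · J · P⁻¹ where J is a Jordan canonical form, so e^{tA} = P · e^{tJ} · P⁻¹, and e^{tJ} can be computed block-by-block.

A has Jordan form
J =
  [-4,  1,  0]
  [ 0, -4,  0]
  [ 0,  0, -4]
(up to reordering of blocks).

Per-block formulas:
  For a 1×1 block at λ = -4: exp(t · [-4]) = [e^(-4t)].
  For a 2×2 Jordan block J_2(-4): exp(t · J_2(-4)) = e^(-4t)·(I + t·N), where N is the 2×2 nilpotent shift.

After assembling e^{tJ} and conjugating by P, we get:

e^{tA} =
  [2*t*exp(-4*t) + exp(-4*t), t*exp(-4*t), 2*t*exp(-4*t)]
  [0, exp(-4*t), 0]
  [-2*t*exp(-4*t), -t*exp(-4*t), -2*t*exp(-4*t) + exp(-4*t)]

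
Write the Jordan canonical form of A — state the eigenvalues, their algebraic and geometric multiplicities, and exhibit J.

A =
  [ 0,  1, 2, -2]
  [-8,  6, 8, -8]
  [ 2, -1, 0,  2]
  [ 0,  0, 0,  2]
J_2(2) ⊕ J_1(2) ⊕ J_1(2)

The characteristic polynomial is
  det(x·I − A) = x^4 - 8*x^3 + 24*x^2 - 32*x + 16 = (x - 2)^4

Eigenvalues and multiplicities (the geometric multiplicity of λ is n − rank(A − λI), which equals the number of Jordan blocks for λ):
  λ = 2: algebraic multiplicity = 4, geometric multiplicity = 3

Determining the block sizes for each eigenvalue:
  λ = 2: 3 blocks summing to 4 forces exactly one block of size 2 and the rest size 1 → block sizes [2, 1, 1]

Assembling the blocks gives a Jordan form
J =
  [2, 1, 0, 0]
  [0, 2, 0, 0]
  [0, 0, 2, 0]
  [0, 0, 0, 2]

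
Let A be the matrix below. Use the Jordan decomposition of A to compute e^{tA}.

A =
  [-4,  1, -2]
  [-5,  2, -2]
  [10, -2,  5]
e^{tA} =
  [-5*t*exp(t) + exp(t), t*exp(t), -2*t*exp(t)]
  [-5*t*exp(t), t*exp(t) + exp(t), -2*t*exp(t)]
  [10*t*exp(t), -2*t*exp(t), 4*t*exp(t) + exp(t)]

Strategy: write A = P · J · P⁻¹ where J is a Jordan canonical form, so e^{tA} = P · e^{tJ} · P⁻¹, and e^{tJ} can be computed block-by-block.

A has Jordan form
J =
  [1, 1, 0]
  [0, 1, 0]
  [0, 0, 1]
(up to reordering of blocks).

Per-block formulas:
  For a 1×1 block at λ = 1: exp(t · [1]) = [e^(1t)].
  For a 2×2 Jordan block J_2(1): exp(t · J_2(1)) = e^(1t)·(I + t·N), where N is the 2×2 nilpotent shift.

After assembling e^{tJ} and conjugating by P, we get:

e^{tA} =
  [-5*t*exp(t) + exp(t), t*exp(t), -2*t*exp(t)]
  [-5*t*exp(t), t*exp(t) + exp(t), -2*t*exp(t)]
  [10*t*exp(t), -2*t*exp(t), 4*t*exp(t) + exp(t)]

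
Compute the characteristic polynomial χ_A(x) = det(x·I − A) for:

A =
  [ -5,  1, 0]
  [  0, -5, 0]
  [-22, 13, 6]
x^3 + 4*x^2 - 35*x - 150

Expanding det(x·I − A) (e.g. by cofactor expansion or by noting that A is similar to its Jordan form J, which has the same characteristic polynomial as A) gives
  χ_A(x) = x^3 + 4*x^2 - 35*x - 150
which factors as (x - 6)*(x + 5)^2. The eigenvalues (with algebraic multiplicities) are λ = -5 with multiplicity 2, λ = 6 with multiplicity 1.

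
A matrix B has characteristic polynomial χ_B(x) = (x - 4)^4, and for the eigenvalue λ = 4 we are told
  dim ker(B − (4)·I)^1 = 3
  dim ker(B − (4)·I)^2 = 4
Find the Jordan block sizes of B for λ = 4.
Block sizes for λ = 4: [2, 1, 1]

From the dimensions of kernels of powers, the number of Jordan blocks of size at least j is d_j − d_{j−1} where d_j = dim ker(N^j) (with d_0 = 0). Computing the differences gives [3, 1].
The number of blocks of size exactly k is (#blocks of size ≥ k) − (#blocks of size ≥ k + 1), so the partition is: 2 block(s) of size 1, 1 block(s) of size 2.
In nonincreasing order the block sizes are [2, 1, 1].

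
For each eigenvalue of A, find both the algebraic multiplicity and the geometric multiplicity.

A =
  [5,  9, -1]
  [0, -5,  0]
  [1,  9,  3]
λ = -5: alg = 1, geom = 1; λ = 4: alg = 2, geom = 1

Step 1 — factor the characteristic polynomial to read off the algebraic multiplicities:
  χ_A(x) = (x - 4)^2*(x + 5)

Step 2 — compute geometric multiplicities via the rank-nullity identity g(λ) = n − rank(A − λI):
  rank(A − (-5)·I) = 2, so dim ker(A − (-5)·I) = n − 2 = 1
  rank(A − (4)·I) = 2, so dim ker(A − (4)·I) = n − 2 = 1

Summary:
  λ = -5: algebraic multiplicity = 1, geometric multiplicity = 1
  λ = 4: algebraic multiplicity = 2, geometric multiplicity = 1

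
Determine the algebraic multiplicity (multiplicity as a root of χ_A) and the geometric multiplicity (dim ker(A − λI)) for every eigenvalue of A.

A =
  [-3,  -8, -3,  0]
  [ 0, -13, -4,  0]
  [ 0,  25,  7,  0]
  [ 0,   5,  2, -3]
λ = -3: alg = 4, geom = 2

Step 1 — factor the characteristic polynomial to read off the algebraic multiplicities:
  χ_A(x) = (x + 3)^4

Step 2 — compute geometric multiplicities via the rank-nullity identity g(λ) = n − rank(A − λI):
  rank(A − (-3)·I) = 2, so dim ker(A − (-3)·I) = n − 2 = 2

Summary:
  λ = -3: algebraic multiplicity = 4, geometric multiplicity = 2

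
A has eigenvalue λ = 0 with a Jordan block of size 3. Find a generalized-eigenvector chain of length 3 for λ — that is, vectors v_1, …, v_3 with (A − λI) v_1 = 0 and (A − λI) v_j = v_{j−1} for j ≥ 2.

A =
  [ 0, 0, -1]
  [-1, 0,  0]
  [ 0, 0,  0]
A Jordan chain for λ = 0 of length 3:
v_1 = (0, 1, 0)ᵀ
v_2 = (-1, 0, 0)ᵀ
v_3 = (0, 0, 1)ᵀ

Let N = A − (0)·I. We want v_3 with N^3 v_3 = 0 but N^2 v_3 ≠ 0; then v_{j-1} := N · v_j for j = 3, …, 2.

Pick v_3 = (0, 0, 1)ᵀ.
Then v_2 = N · v_3 = (-1, 0, 0)ᵀ.
Then v_1 = N · v_2 = (0, 1, 0)ᵀ.

Sanity check: (A − (0)·I) v_1 = (0, 0, 0)ᵀ = 0. ✓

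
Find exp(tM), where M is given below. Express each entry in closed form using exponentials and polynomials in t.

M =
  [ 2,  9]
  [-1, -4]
e^{tM} =
  [3*t*exp(-t) + exp(-t), 9*t*exp(-t)]
  [-t*exp(-t), -3*t*exp(-t) + exp(-t)]

Strategy: write M = P · J · P⁻¹ where J is a Jordan canonical form, so e^{tM} = P · e^{tJ} · P⁻¹, and e^{tJ} can be computed block-by-block.

M has Jordan form
J =
  [-1,  1]
  [ 0, -1]
(up to reordering of blocks).

Per-block formulas:
  For a 2×2 Jordan block J_2(-1): exp(t · J_2(-1)) = e^(-1t)·(I + t·N), where N is the 2×2 nilpotent shift.

After assembling e^{tJ} and conjugating by P, we get:

e^{tM} =
  [3*t*exp(-t) + exp(-t), 9*t*exp(-t)]
  [-t*exp(-t), -3*t*exp(-t) + exp(-t)]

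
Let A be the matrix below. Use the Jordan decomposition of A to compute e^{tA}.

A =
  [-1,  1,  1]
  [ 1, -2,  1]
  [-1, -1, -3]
e^{tA} =
  [t^2*exp(-2*t)/2 + t*exp(-2*t) + exp(-2*t), t*exp(-2*t), t^2*exp(-2*t)/2 + t*exp(-2*t)]
  [t*exp(-2*t), exp(-2*t), t*exp(-2*t)]
  [-t^2*exp(-2*t)/2 - t*exp(-2*t), -t*exp(-2*t), -t^2*exp(-2*t)/2 - t*exp(-2*t) + exp(-2*t)]

Strategy: write A = P · J · P⁻¹ where J is a Jordan canonical form, so e^{tA} = P · e^{tJ} · P⁻¹, and e^{tJ} can be computed block-by-block.

A has Jordan form
J =
  [-2,  1,  0]
  [ 0, -2,  1]
  [ 0,  0, -2]
(up to reordering of blocks).

Per-block formulas:
  For a 3×3 Jordan block J_3(-2): exp(t · J_3(-2)) = e^(-2t)·(I + t·N + (t^2/2)·N^2), where N is the 3×3 nilpotent shift.

After assembling e^{tJ} and conjugating by P, we get:

e^{tA} =
  [t^2*exp(-2*t)/2 + t*exp(-2*t) + exp(-2*t), t*exp(-2*t), t^2*exp(-2*t)/2 + t*exp(-2*t)]
  [t*exp(-2*t), exp(-2*t), t*exp(-2*t)]
  [-t^2*exp(-2*t)/2 - t*exp(-2*t), -t*exp(-2*t), -t^2*exp(-2*t)/2 - t*exp(-2*t) + exp(-2*t)]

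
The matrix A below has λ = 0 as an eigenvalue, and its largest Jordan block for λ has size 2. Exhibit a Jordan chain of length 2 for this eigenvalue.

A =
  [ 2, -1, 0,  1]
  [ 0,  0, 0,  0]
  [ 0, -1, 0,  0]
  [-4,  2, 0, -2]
A Jordan chain for λ = 0 of length 2:
v_1 = (2, 0, 0, -4)ᵀ
v_2 = (1, 0, 0, 0)ᵀ

Let N = A − (0)·I. We want v_2 with N^2 v_2 = 0 but N^1 v_2 ≠ 0; then v_{j-1} := N · v_j for j = 2, …, 2.

Pick v_2 = (1, 0, 0, 0)ᵀ.
Then v_1 = N · v_2 = (2, 0, 0, -4)ᵀ.

Sanity check: (A − (0)·I) v_1 = (0, 0, 0, 0)ᵀ = 0. ✓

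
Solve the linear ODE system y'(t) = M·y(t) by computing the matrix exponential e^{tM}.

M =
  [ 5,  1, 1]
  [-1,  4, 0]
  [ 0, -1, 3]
e^{tM} =
  [t*exp(4*t) + exp(4*t), t*exp(4*t), t*exp(4*t)]
  [-t^2*exp(4*t)/2 - t*exp(4*t), -t^2*exp(4*t)/2 + exp(4*t), -t^2*exp(4*t)/2]
  [t^2*exp(4*t)/2, t^2*exp(4*t)/2 - t*exp(4*t), t^2*exp(4*t)/2 - t*exp(4*t) + exp(4*t)]

Strategy: write M = P · J · P⁻¹ where J is a Jordan canonical form, so e^{tM} = P · e^{tJ} · P⁻¹, and e^{tJ} can be computed block-by-block.

M has Jordan form
J =
  [4, 1, 0]
  [0, 4, 1]
  [0, 0, 4]
(up to reordering of blocks).

Per-block formulas:
  For a 3×3 Jordan block J_3(4): exp(t · J_3(4)) = e^(4t)·(I + t·N + (t^2/2)·N^2), where N is the 3×3 nilpotent shift.

After assembling e^{tJ} and conjugating by P, we get:

e^{tM} =
  [t*exp(4*t) + exp(4*t), t*exp(4*t), t*exp(4*t)]
  [-t^2*exp(4*t)/2 - t*exp(4*t), -t^2*exp(4*t)/2 + exp(4*t), -t^2*exp(4*t)/2]
  [t^2*exp(4*t)/2, t^2*exp(4*t)/2 - t*exp(4*t), t^2*exp(4*t)/2 - t*exp(4*t) + exp(4*t)]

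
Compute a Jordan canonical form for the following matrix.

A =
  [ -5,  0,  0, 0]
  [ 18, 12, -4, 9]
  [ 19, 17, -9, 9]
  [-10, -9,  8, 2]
J_2(-5) ⊕ J_2(5)

The characteristic polynomial is
  det(x·I − A) = x^4 - 50*x^2 + 625 = (x - 5)^2*(x + 5)^2

Eigenvalues and multiplicities (the geometric multiplicity of λ is n − rank(A − λI), which equals the number of Jordan blocks for λ):
  λ = -5: algebraic multiplicity = 2, geometric multiplicity = 1
  λ = 5: algebraic multiplicity = 2, geometric multiplicity = 1

Determining the block sizes for each eigenvalue:
  λ = -5: one block (gm = 1), so the single block has size am = 2 → block sizes [2]
  λ = 5: one block (gm = 1), so the single block has size am = 2 → block sizes [2]

Assembling the blocks gives a Jordan form
J =
  [-5,  1, 0, 0]
  [ 0, -5, 0, 0]
  [ 0,  0, 5, 1]
  [ 0,  0, 0, 5]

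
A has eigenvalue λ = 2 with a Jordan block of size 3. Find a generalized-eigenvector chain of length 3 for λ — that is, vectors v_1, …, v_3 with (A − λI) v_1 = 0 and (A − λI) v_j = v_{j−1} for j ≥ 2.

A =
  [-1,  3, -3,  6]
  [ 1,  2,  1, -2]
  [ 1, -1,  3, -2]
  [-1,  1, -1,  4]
A Jordan chain for λ = 2 of length 3:
v_1 = (3, 0, -1, 1)ᵀ
v_2 = (-3, 1, 1, -1)ᵀ
v_3 = (1, 0, 0, 0)ᵀ

Let N = A − (2)·I. We want v_3 with N^3 v_3 = 0 but N^2 v_3 ≠ 0; then v_{j-1} := N · v_j for j = 3, …, 2.

Pick v_3 = (1, 0, 0, 0)ᵀ.
Then v_2 = N · v_3 = (-3, 1, 1, -1)ᵀ.
Then v_1 = N · v_2 = (3, 0, -1, 1)ᵀ.

Sanity check: (A − (2)·I) v_1 = (0, 0, 0, 0)ᵀ = 0. ✓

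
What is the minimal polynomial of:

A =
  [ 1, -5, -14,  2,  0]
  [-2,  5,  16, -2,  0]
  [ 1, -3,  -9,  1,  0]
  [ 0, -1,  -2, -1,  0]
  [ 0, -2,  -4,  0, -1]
x^2 + 2*x + 1

The characteristic polynomial is χ_A(x) = (x + 1)^5, so the eigenvalues are known. The minimal polynomial is
  m_A(x) = Π_λ (x − λ)^{k_λ}
where k_λ is the size of the *largest* Jordan block for λ (equivalently, the smallest k with (A − λI)^k v = 0 for every generalised eigenvector v of λ).

  λ = -1: largest Jordan block has size 2, contributing (x + 1)^2

So m_A(x) = (x + 1)^2 = x^2 + 2*x + 1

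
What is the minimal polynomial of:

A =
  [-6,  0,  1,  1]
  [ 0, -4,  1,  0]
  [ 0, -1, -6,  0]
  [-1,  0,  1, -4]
x^3 + 15*x^2 + 75*x + 125

The characteristic polynomial is χ_A(x) = (x + 5)^4, so the eigenvalues are known. The minimal polynomial is
  m_A(x) = Π_λ (x − λ)^{k_λ}
where k_λ is the size of the *largest* Jordan block for λ (equivalently, the smallest k with (A − λI)^k v = 0 for every generalised eigenvector v of λ).

  λ = -5: largest Jordan block has size 3, contributing (x + 5)^3

So m_A(x) = (x + 5)^3 = x^3 + 15*x^2 + 75*x + 125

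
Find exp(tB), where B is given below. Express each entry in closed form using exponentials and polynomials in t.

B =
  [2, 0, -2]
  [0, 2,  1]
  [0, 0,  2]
e^{tB} =
  [exp(2*t), 0, -2*t*exp(2*t)]
  [0, exp(2*t), t*exp(2*t)]
  [0, 0, exp(2*t)]

Strategy: write B = P · J · P⁻¹ where J is a Jordan canonical form, so e^{tB} = P · e^{tJ} · P⁻¹, and e^{tJ} can be computed block-by-block.

B has Jordan form
J =
  [2, 1, 0]
  [0, 2, 0]
  [0, 0, 2]
(up to reordering of blocks).

Per-block formulas:
  For a 2×2 Jordan block J_2(2): exp(t · J_2(2)) = e^(2t)·(I + t·N), where N is the 2×2 nilpotent shift.
  For a 1×1 block at λ = 2: exp(t · [2]) = [e^(2t)].

After assembling e^{tJ} and conjugating by P, we get:

e^{tB} =
  [exp(2*t), 0, -2*t*exp(2*t)]
  [0, exp(2*t), t*exp(2*t)]
  [0, 0, exp(2*t)]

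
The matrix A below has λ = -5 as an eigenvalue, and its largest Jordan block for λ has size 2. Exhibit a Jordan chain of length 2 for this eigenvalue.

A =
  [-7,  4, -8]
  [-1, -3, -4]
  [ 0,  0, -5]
A Jordan chain for λ = -5 of length 2:
v_1 = (-2, -1, 0)ᵀ
v_2 = (1, 0, 0)ᵀ

Let N = A − (-5)·I. We want v_2 with N^2 v_2 = 0 but N^1 v_2 ≠ 0; then v_{j-1} := N · v_j for j = 2, …, 2.

Pick v_2 = (1, 0, 0)ᵀ.
Then v_1 = N · v_2 = (-2, -1, 0)ᵀ.

Sanity check: (A − (-5)·I) v_1 = (0, 0, 0)ᵀ = 0. ✓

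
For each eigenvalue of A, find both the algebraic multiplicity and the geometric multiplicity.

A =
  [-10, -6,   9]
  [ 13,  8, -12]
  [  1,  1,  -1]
λ = -1: alg = 3, geom = 1

Step 1 — factor the characteristic polynomial to read off the algebraic multiplicities:
  χ_A(x) = (x + 1)^3

Step 2 — compute geometric multiplicities via the rank-nullity identity g(λ) = n − rank(A − λI):
  rank(A − (-1)·I) = 2, so dim ker(A − (-1)·I) = n − 2 = 1

Summary:
  λ = -1: algebraic multiplicity = 3, geometric multiplicity = 1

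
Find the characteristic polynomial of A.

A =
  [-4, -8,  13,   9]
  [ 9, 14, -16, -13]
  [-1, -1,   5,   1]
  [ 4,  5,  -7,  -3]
x^4 - 12*x^3 + 54*x^2 - 108*x + 81

Expanding det(x·I − A) (e.g. by cofactor expansion or by noting that A is similar to its Jordan form J, which has the same characteristic polynomial as A) gives
  χ_A(x) = x^4 - 12*x^3 + 54*x^2 - 108*x + 81
which factors as (x - 3)^4. The eigenvalues (with algebraic multiplicities) are λ = 3 with multiplicity 4.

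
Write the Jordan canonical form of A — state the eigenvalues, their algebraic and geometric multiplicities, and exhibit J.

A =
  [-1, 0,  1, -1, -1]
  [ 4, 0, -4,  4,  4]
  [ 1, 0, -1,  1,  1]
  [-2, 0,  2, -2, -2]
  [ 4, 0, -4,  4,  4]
J_2(0) ⊕ J_1(0) ⊕ J_1(0) ⊕ J_1(0)

The characteristic polynomial is
  det(x·I − A) = x^5

Eigenvalues and multiplicities (the geometric multiplicity of λ is n − rank(A − λI), which equals the number of Jordan blocks for λ):
  λ = 0: algebraic multiplicity = 5, geometric multiplicity = 4

Determining the block sizes for each eigenvalue:
  λ = 0: 4 blocks summing to 5 forces exactly one block of size 2 and the rest size 1 → block sizes [2, 1, 1, 1]

Assembling the blocks gives a Jordan form
J =
  [0, 1, 0, 0, 0]
  [0, 0, 0, 0, 0]
  [0, 0, 0, 0, 0]
  [0, 0, 0, 0, 0]
  [0, 0, 0, 0, 0]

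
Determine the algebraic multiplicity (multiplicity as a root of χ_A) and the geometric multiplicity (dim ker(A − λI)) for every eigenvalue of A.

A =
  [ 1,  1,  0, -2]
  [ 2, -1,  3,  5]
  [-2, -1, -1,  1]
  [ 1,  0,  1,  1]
λ = 0: alg = 4, geom = 2

Step 1 — factor the characteristic polynomial to read off the algebraic multiplicities:
  χ_A(x) = x^4

Step 2 — compute geometric multiplicities via the rank-nullity identity g(λ) = n − rank(A − λI):
  rank(A − (0)·I) = 2, so dim ker(A − (0)·I) = n − 2 = 2

Summary:
  λ = 0: algebraic multiplicity = 4, geometric multiplicity = 2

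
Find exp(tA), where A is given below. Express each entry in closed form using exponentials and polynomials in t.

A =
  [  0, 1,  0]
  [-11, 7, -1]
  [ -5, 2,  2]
e^{tA} =
  [-t^2*exp(3*t) - 3*t*exp(3*t) + exp(3*t), t^2*exp(3*t)/2 + t*exp(3*t), -t^2*exp(3*t)/2]
  [-3*t^2*exp(3*t) - 11*t*exp(3*t), 3*t^2*exp(3*t)/2 + 4*t*exp(3*t) + exp(3*t), -3*t^2*exp(3*t)/2 - t*exp(3*t)]
  [-t^2*exp(3*t) - 5*t*exp(3*t), t^2*exp(3*t)/2 + 2*t*exp(3*t), -t^2*exp(3*t)/2 - t*exp(3*t) + exp(3*t)]

Strategy: write A = P · J · P⁻¹ where J is a Jordan canonical form, so e^{tA} = P · e^{tJ} · P⁻¹, and e^{tJ} can be computed block-by-block.

A has Jordan form
J =
  [3, 1, 0]
  [0, 3, 1]
  [0, 0, 3]
(up to reordering of blocks).

Per-block formulas:
  For a 3×3 Jordan block J_3(3): exp(t · J_3(3)) = e^(3t)·(I + t·N + (t^2/2)·N^2), where N is the 3×3 nilpotent shift.

After assembling e^{tJ} and conjugating by P, we get:

e^{tA} =
  [-t^2*exp(3*t) - 3*t*exp(3*t) + exp(3*t), t^2*exp(3*t)/2 + t*exp(3*t), -t^2*exp(3*t)/2]
  [-3*t^2*exp(3*t) - 11*t*exp(3*t), 3*t^2*exp(3*t)/2 + 4*t*exp(3*t) + exp(3*t), -3*t^2*exp(3*t)/2 - t*exp(3*t)]
  [-t^2*exp(3*t) - 5*t*exp(3*t), t^2*exp(3*t)/2 + 2*t*exp(3*t), -t^2*exp(3*t)/2 - t*exp(3*t) + exp(3*t)]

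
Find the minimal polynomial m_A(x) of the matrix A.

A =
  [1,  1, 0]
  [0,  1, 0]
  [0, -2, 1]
x^2 - 2*x + 1

The characteristic polynomial is χ_A(x) = (x - 1)^3, so the eigenvalues are known. The minimal polynomial is
  m_A(x) = Π_λ (x − λ)^{k_λ}
where k_λ is the size of the *largest* Jordan block for λ (equivalently, the smallest k with (A − λI)^k v = 0 for every generalised eigenvector v of λ).

  λ = 1: largest Jordan block has size 2, contributing (x − 1)^2

So m_A(x) = (x - 1)^2 = x^2 - 2*x + 1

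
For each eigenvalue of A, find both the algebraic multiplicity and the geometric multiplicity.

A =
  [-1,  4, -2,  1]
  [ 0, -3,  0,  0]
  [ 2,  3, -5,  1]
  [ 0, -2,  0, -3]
λ = -3: alg = 4, geom = 2

Step 1 — factor the characteristic polynomial to read off the algebraic multiplicities:
  χ_A(x) = (x + 3)^4

Step 2 — compute geometric multiplicities via the rank-nullity identity g(λ) = n − rank(A − λI):
  rank(A − (-3)·I) = 2, so dim ker(A − (-3)·I) = n − 2 = 2

Summary:
  λ = -3: algebraic multiplicity = 4, geometric multiplicity = 2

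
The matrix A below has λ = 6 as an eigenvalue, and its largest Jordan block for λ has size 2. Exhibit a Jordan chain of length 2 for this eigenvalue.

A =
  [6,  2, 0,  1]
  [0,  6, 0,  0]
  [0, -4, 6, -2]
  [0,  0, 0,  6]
A Jordan chain for λ = 6 of length 2:
v_1 = (2, 0, -4, 0)ᵀ
v_2 = (0, 1, 0, 0)ᵀ

Let N = A − (6)·I. We want v_2 with N^2 v_2 = 0 but N^1 v_2 ≠ 0; then v_{j-1} := N · v_j for j = 2, …, 2.

Pick v_2 = (0, 1, 0, 0)ᵀ.
Then v_1 = N · v_2 = (2, 0, -4, 0)ᵀ.

Sanity check: (A − (6)·I) v_1 = (0, 0, 0, 0)ᵀ = 0. ✓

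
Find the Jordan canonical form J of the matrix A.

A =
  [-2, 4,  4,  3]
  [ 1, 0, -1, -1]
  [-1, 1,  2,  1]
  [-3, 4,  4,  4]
J_2(1) ⊕ J_2(1)

The characteristic polynomial is
  det(x·I − A) = x^4 - 4*x^3 + 6*x^2 - 4*x + 1 = (x - 1)^4

Eigenvalues and multiplicities (the geometric multiplicity of λ is n − rank(A − λI), which equals the number of Jordan blocks for λ):
  λ = 1: algebraic multiplicity = 4, geometric multiplicity = 2

Determining the block sizes for each eigenvalue:
  λ = 1: with am = 4 and gm = 2, the partition is not yet determined (e.g. several partitions of 4 into 2 parts exist). Let N = A − (1)·I. Computing rank(N^1) = 2, rank(N^2) = 0; the number of blocks of size ≥ j is rank(N^{j−1}) − rank(N^j), giving [2, 2]. So we have 2 block(s) of size 2 → block sizes [2, 2]

Assembling the blocks gives a Jordan form
J =
  [1, 1, 0, 0]
  [0, 1, 0, 0]
  [0, 0, 1, 1]
  [0, 0, 0, 1]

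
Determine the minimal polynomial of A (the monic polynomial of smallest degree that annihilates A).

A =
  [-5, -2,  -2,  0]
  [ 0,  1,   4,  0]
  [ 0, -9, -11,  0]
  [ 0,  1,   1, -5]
x^3 + 15*x^2 + 75*x + 125

The characteristic polynomial is χ_A(x) = (x + 5)^4, so the eigenvalues are known. The minimal polynomial is
  m_A(x) = Π_λ (x − λ)^{k_λ}
where k_λ is the size of the *largest* Jordan block for λ (equivalently, the smallest k with (A − λI)^k v = 0 for every generalised eigenvector v of λ).

  λ = -5: largest Jordan block has size 3, contributing (x + 5)^3

So m_A(x) = (x + 5)^3 = x^3 + 15*x^2 + 75*x + 125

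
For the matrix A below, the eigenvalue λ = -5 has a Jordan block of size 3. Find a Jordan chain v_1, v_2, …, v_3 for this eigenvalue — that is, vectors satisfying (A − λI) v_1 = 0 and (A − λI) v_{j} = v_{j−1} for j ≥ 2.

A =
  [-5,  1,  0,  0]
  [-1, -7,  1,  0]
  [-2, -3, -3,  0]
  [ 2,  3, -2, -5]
A Jordan chain for λ = -5 of length 3:
v_1 = (-1, 0, -1, 1)ᵀ
v_2 = (0, -1, -2, 2)ᵀ
v_3 = (1, 0, 0, 0)ᵀ

Let N = A − (-5)·I. We want v_3 with N^3 v_3 = 0 but N^2 v_3 ≠ 0; then v_{j-1} := N · v_j for j = 3, …, 2.

Pick v_3 = (1, 0, 0, 0)ᵀ.
Then v_2 = N · v_3 = (0, -1, -2, 2)ᵀ.
Then v_1 = N · v_2 = (-1, 0, -1, 1)ᵀ.

Sanity check: (A − (-5)·I) v_1 = (0, 0, 0, 0)ᵀ = 0. ✓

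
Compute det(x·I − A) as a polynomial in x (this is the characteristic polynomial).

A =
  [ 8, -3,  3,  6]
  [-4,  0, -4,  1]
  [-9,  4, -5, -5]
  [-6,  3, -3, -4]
x^4 + x^3 - 3*x^2 - 5*x - 2

Expanding det(x·I − A) (e.g. by cofactor expansion or by noting that A is similar to its Jordan form J, which has the same characteristic polynomial as A) gives
  χ_A(x) = x^4 + x^3 - 3*x^2 - 5*x - 2
which factors as (x - 2)*(x + 1)^3. The eigenvalues (with algebraic multiplicities) are λ = -1 with multiplicity 3, λ = 2 with multiplicity 1.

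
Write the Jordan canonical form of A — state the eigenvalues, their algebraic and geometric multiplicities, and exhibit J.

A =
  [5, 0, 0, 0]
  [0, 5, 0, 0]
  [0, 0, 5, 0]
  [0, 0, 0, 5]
J_1(5) ⊕ J_1(5) ⊕ J_1(5) ⊕ J_1(5)

The characteristic polynomial is
  det(x·I − A) = x^4 - 20*x^3 + 150*x^2 - 500*x + 625 = (x - 5)^4

Eigenvalues and multiplicities (the geometric multiplicity of λ is n − rank(A − λI), which equals the number of Jordan blocks for λ):
  λ = 5: algebraic multiplicity = 4, geometric multiplicity = 4

Determining the block sizes for each eigenvalue:
  λ = 5: gm = am = 4, so every block has size 1 → block sizes [1, 1, 1, 1]

Assembling the blocks gives a Jordan form
J =
  [5, 0, 0, 0]
  [0, 5, 0, 0]
  [0, 0, 5, 0]
  [0, 0, 0, 5]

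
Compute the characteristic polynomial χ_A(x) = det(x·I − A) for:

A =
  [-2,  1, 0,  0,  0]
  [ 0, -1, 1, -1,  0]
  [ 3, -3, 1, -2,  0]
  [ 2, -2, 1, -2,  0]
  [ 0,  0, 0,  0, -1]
x^5 + 5*x^4 + 10*x^3 + 10*x^2 + 5*x + 1

Expanding det(x·I − A) (e.g. by cofactor expansion or by noting that A is similar to its Jordan form J, which has the same characteristic polynomial as A) gives
  χ_A(x) = x^5 + 5*x^4 + 10*x^3 + 10*x^2 + 5*x + 1
which factors as (x + 1)^5. The eigenvalues (with algebraic multiplicities) are λ = -1 with multiplicity 5.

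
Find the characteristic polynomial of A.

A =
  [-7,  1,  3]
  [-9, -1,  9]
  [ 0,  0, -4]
x^3 + 12*x^2 + 48*x + 64

Expanding det(x·I − A) (e.g. by cofactor expansion or by noting that A is similar to its Jordan form J, which has the same characteristic polynomial as A) gives
  χ_A(x) = x^3 + 12*x^2 + 48*x + 64
which factors as (x + 4)^3. The eigenvalues (with algebraic multiplicities) are λ = -4 with multiplicity 3.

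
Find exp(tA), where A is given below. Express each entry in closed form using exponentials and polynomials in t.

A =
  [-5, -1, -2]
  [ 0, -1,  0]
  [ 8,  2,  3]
e^{tA} =
  [-4*t*exp(-t) + exp(-t), -t*exp(-t), -2*t*exp(-t)]
  [0, exp(-t), 0]
  [8*t*exp(-t), 2*t*exp(-t), 4*t*exp(-t) + exp(-t)]

Strategy: write A = P · J · P⁻¹ where J is a Jordan canonical form, so e^{tA} = P · e^{tJ} · P⁻¹, and e^{tJ} can be computed block-by-block.

A has Jordan form
J =
  [-1,  1,  0]
  [ 0, -1,  0]
  [ 0,  0, -1]
(up to reordering of blocks).

Per-block formulas:
  For a 1×1 block at λ = -1: exp(t · [-1]) = [e^(-1t)].
  For a 2×2 Jordan block J_2(-1): exp(t · J_2(-1)) = e^(-1t)·(I + t·N), where N is the 2×2 nilpotent shift.

After assembling e^{tJ} and conjugating by P, we get:

e^{tA} =
  [-4*t*exp(-t) + exp(-t), -t*exp(-t), -2*t*exp(-t)]
  [0, exp(-t), 0]
  [8*t*exp(-t), 2*t*exp(-t), 4*t*exp(-t) + exp(-t)]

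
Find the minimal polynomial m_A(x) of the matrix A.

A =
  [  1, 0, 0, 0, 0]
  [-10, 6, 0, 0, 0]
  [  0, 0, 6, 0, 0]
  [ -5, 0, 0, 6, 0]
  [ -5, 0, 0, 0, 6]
x^2 - 7*x + 6

The characteristic polynomial is χ_A(x) = (x - 6)^4*(x - 1), so the eigenvalues are known. The minimal polynomial is
  m_A(x) = Π_λ (x − λ)^{k_λ}
where k_λ is the size of the *largest* Jordan block for λ (equivalently, the smallest k with (A − λI)^k v = 0 for every generalised eigenvector v of λ).

  λ = 1: largest Jordan block has size 1, contributing (x − 1)
  λ = 6: largest Jordan block has size 1, contributing (x − 6)

So m_A(x) = (x - 6)*(x - 1) = x^2 - 7*x + 6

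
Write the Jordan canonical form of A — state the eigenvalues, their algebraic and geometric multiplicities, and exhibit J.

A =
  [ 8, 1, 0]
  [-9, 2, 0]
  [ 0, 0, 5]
J_2(5) ⊕ J_1(5)

The characteristic polynomial is
  det(x·I − A) = x^3 - 15*x^2 + 75*x - 125 = (x - 5)^3

Eigenvalues and multiplicities (the geometric multiplicity of λ is n − rank(A − λI), which equals the number of Jordan blocks for λ):
  λ = 5: algebraic multiplicity = 3, geometric multiplicity = 2

Determining the block sizes for each eigenvalue:
  λ = 5: 2 blocks summing to 3 forces exactly one block of size 2 and the rest size 1 → block sizes [2, 1]

Assembling the blocks gives a Jordan form
J =
  [5, 1, 0]
  [0, 5, 0]
  [0, 0, 5]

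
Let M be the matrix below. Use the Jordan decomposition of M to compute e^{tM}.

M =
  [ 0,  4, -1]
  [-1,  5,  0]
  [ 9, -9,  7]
e^{tM} =
  [3*t^2*exp(4*t)/2 - 4*t*exp(4*t) + exp(4*t), -3*t^2*exp(4*t)/2 + 4*t*exp(4*t), t^2*exp(4*t)/2 - t*exp(4*t)]
  [3*t^2*exp(4*t)/2 - t*exp(4*t), -3*t^2*exp(4*t)/2 + t*exp(4*t) + exp(4*t), t^2*exp(4*t)/2]
  [9*t*exp(4*t), -9*t*exp(4*t), 3*t*exp(4*t) + exp(4*t)]

Strategy: write M = P · J · P⁻¹ where J is a Jordan canonical form, so e^{tM} = P · e^{tJ} · P⁻¹, and e^{tJ} can be computed block-by-block.

M has Jordan form
J =
  [4, 1, 0]
  [0, 4, 1]
  [0, 0, 4]
(up to reordering of blocks).

Per-block formulas:
  For a 3×3 Jordan block J_3(4): exp(t · J_3(4)) = e^(4t)·(I + t·N + (t^2/2)·N^2), where N is the 3×3 nilpotent shift.

After assembling e^{tJ} and conjugating by P, we get:

e^{tM} =
  [3*t^2*exp(4*t)/2 - 4*t*exp(4*t) + exp(4*t), -3*t^2*exp(4*t)/2 + 4*t*exp(4*t), t^2*exp(4*t)/2 - t*exp(4*t)]
  [3*t^2*exp(4*t)/2 - t*exp(4*t), -3*t^2*exp(4*t)/2 + t*exp(4*t) + exp(4*t), t^2*exp(4*t)/2]
  [9*t*exp(4*t), -9*t*exp(4*t), 3*t*exp(4*t) + exp(4*t)]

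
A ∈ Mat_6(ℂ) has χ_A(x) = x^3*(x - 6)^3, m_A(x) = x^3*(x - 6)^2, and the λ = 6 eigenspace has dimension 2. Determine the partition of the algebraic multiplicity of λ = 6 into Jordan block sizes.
Block sizes for λ = 6: [2, 1]

Step 1 — from the characteristic polynomial, algebraic multiplicity of λ = 6 is 3. From dim ker(A − (6)·I) = 2, there are exactly 2 Jordan blocks for λ = 6.
Step 2 — from the minimal polynomial, the factor (x − 6)^2 tells us the largest block for λ = 6 has size 2.
Step 3 — with total size 3, 2 blocks, and largest block 2, the block sizes (in nonincreasing order) are [2, 1].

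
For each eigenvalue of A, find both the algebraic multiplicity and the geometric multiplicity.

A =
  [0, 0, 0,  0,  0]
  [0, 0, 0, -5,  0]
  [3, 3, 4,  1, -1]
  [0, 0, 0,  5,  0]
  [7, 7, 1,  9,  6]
λ = 0: alg = 2, geom = 2; λ = 5: alg = 3, geom = 2

Step 1 — factor the characteristic polynomial to read off the algebraic multiplicities:
  χ_A(x) = x^2*(x - 5)^3

Step 2 — compute geometric multiplicities via the rank-nullity identity g(λ) = n − rank(A − λI):
  rank(A − (0)·I) = 3, so dim ker(A − (0)·I) = n − 3 = 2
  rank(A − (5)·I) = 3, so dim ker(A − (5)·I) = n − 3 = 2

Summary:
  λ = 0: algebraic multiplicity = 2, geometric multiplicity = 2
  λ = 5: algebraic multiplicity = 3, geometric multiplicity = 2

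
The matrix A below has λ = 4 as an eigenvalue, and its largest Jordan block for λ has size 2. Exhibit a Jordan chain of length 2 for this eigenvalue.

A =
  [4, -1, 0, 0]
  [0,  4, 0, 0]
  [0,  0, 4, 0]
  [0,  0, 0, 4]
A Jordan chain for λ = 4 of length 2:
v_1 = (-1, 0, 0, 0)ᵀ
v_2 = (0, 1, 0, 0)ᵀ

Let N = A − (4)·I. We want v_2 with N^2 v_2 = 0 but N^1 v_2 ≠ 0; then v_{j-1} := N · v_j for j = 2, …, 2.

Pick v_2 = (0, 1, 0, 0)ᵀ.
Then v_1 = N · v_2 = (-1, 0, 0, 0)ᵀ.

Sanity check: (A − (4)·I) v_1 = (0, 0, 0, 0)ᵀ = 0. ✓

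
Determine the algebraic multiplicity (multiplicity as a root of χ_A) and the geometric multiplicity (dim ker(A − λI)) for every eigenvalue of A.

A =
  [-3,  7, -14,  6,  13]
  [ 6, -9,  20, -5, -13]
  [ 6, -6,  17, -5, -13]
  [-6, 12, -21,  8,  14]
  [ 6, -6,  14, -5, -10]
λ = -3: alg = 2, geom = 1; λ = 3: alg = 3, geom = 1

Step 1 — factor the characteristic polynomial to read off the algebraic multiplicities:
  χ_A(x) = (x - 3)^3*(x + 3)^2

Step 2 — compute geometric multiplicities via the rank-nullity identity g(λ) = n − rank(A − λI):
  rank(A − (-3)·I) = 4, so dim ker(A − (-3)·I) = n − 4 = 1
  rank(A − (3)·I) = 4, so dim ker(A − (3)·I) = n − 4 = 1

Summary:
  λ = -3: algebraic multiplicity = 2, geometric multiplicity = 1
  λ = 3: algebraic multiplicity = 3, geometric multiplicity = 1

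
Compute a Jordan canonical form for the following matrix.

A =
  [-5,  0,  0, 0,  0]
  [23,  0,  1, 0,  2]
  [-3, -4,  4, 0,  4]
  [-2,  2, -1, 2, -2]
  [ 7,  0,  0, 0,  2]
J_1(-5) ⊕ J_2(2) ⊕ J_1(2) ⊕ J_1(2)

The characteristic polynomial is
  det(x·I − A) = x^5 - 3*x^4 - 16*x^3 + 88*x^2 - 144*x + 80 = (x - 2)^4*(x + 5)

Eigenvalues and multiplicities (the geometric multiplicity of λ is n − rank(A − λI), which equals the number of Jordan blocks for λ):
  λ = -5: algebraic multiplicity = 1, geometric multiplicity = 1
  λ = 2: algebraic multiplicity = 4, geometric multiplicity = 3

Determining the block sizes for each eigenvalue:
  λ = -5: one block (gm = 1), so the single block has size am = 1 → block sizes [1]
  λ = 2: 3 blocks summing to 4 forces exactly one block of size 2 and the rest size 1 → block sizes [2, 1, 1]

Assembling the blocks gives a Jordan form
J =
  [-5, 0, 0, 0, 0]
  [ 0, 2, 1, 0, 0]
  [ 0, 0, 2, 0, 0]
  [ 0, 0, 0, 2, 0]
  [ 0, 0, 0, 0, 2]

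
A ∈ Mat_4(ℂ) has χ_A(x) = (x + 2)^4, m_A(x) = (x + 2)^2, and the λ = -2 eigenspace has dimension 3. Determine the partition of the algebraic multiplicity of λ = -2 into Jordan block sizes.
Block sizes for λ = -2: [2, 1, 1]

Step 1 — from the characteristic polynomial, algebraic multiplicity of λ = -2 is 4. From dim ker(A − (-2)·I) = 3, there are exactly 3 Jordan blocks for λ = -2.
Step 2 — from the minimal polynomial, the factor (x + 2)^2 tells us the largest block for λ = -2 has size 2.
Step 3 — with total size 4, 3 blocks, and largest block 2, the block sizes (in nonincreasing order) are [2, 1, 1].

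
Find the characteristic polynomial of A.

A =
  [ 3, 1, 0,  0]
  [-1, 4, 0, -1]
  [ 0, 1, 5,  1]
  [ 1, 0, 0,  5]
x^4 - 17*x^3 + 108*x^2 - 304*x + 320

Expanding det(x·I − A) (e.g. by cofactor expansion or by noting that A is similar to its Jordan form J, which has the same characteristic polynomial as A) gives
  χ_A(x) = x^4 - 17*x^3 + 108*x^2 - 304*x + 320
which factors as (x - 5)*(x - 4)^3. The eigenvalues (with algebraic multiplicities) are λ = 4 with multiplicity 3, λ = 5 with multiplicity 1.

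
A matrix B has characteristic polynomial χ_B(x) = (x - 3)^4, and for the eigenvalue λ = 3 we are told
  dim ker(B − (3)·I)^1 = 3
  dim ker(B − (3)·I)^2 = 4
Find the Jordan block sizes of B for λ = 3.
Block sizes for λ = 3: [2, 1, 1]

From the dimensions of kernels of powers, the number of Jordan blocks of size at least j is d_j − d_{j−1} where d_j = dim ker(N^j) (with d_0 = 0). Computing the differences gives [3, 1].
The number of blocks of size exactly k is (#blocks of size ≥ k) − (#blocks of size ≥ k + 1), so the partition is: 2 block(s) of size 1, 1 block(s) of size 2.
In nonincreasing order the block sizes are [2, 1, 1].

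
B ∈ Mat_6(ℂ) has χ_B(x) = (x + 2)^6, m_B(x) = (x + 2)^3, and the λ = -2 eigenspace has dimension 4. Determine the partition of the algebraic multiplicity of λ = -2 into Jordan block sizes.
Block sizes for λ = -2: [3, 1, 1, 1]

Step 1 — from the characteristic polynomial, algebraic multiplicity of λ = -2 is 6. From dim ker(B − (-2)·I) = 4, there are exactly 4 Jordan blocks for λ = -2.
Step 2 — from the minimal polynomial, the factor (x + 2)^3 tells us the largest block for λ = -2 has size 3.
Step 3 — with total size 6, 4 blocks, and largest block 3, the block sizes (in nonincreasing order) are [3, 1, 1, 1].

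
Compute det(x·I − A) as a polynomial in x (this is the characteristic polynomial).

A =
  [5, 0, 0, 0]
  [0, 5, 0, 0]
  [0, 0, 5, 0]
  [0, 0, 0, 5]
x^4 - 20*x^3 + 150*x^2 - 500*x + 625

Expanding det(x·I − A) (e.g. by cofactor expansion or by noting that A is similar to its Jordan form J, which has the same characteristic polynomial as A) gives
  χ_A(x) = x^4 - 20*x^3 + 150*x^2 - 500*x + 625
which factors as (x - 5)^4. The eigenvalues (with algebraic multiplicities) are λ = 5 with multiplicity 4.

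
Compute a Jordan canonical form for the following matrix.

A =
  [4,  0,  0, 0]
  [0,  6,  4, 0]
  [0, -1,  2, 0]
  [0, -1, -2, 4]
J_2(4) ⊕ J_1(4) ⊕ J_1(4)

The characteristic polynomial is
  det(x·I − A) = x^4 - 16*x^3 + 96*x^2 - 256*x + 256 = (x - 4)^4

Eigenvalues and multiplicities (the geometric multiplicity of λ is n − rank(A − λI), which equals the number of Jordan blocks for λ):
  λ = 4: algebraic multiplicity = 4, geometric multiplicity = 3

Determining the block sizes for each eigenvalue:
  λ = 4: 3 blocks summing to 4 forces exactly one block of size 2 and the rest size 1 → block sizes [2, 1, 1]

Assembling the blocks gives a Jordan form
J =
  [4, 1, 0, 0]
  [0, 4, 0, 0]
  [0, 0, 4, 0]
  [0, 0, 0, 4]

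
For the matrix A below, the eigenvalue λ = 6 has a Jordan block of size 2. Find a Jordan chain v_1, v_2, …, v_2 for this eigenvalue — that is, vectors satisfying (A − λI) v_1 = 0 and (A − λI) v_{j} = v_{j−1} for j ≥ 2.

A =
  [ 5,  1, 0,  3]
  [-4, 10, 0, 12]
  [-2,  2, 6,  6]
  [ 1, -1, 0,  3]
A Jordan chain for λ = 6 of length 2:
v_1 = (-1, -4, -2, 1)ᵀ
v_2 = (1, 0, 0, 0)ᵀ

Let N = A − (6)·I. We want v_2 with N^2 v_2 = 0 but N^1 v_2 ≠ 0; then v_{j-1} := N · v_j for j = 2, …, 2.

Pick v_2 = (1, 0, 0, 0)ᵀ.
Then v_1 = N · v_2 = (-1, -4, -2, 1)ᵀ.

Sanity check: (A − (6)·I) v_1 = (0, 0, 0, 0)ᵀ = 0. ✓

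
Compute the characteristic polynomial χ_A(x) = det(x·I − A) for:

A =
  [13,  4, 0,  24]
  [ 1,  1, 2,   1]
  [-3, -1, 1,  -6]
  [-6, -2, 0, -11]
x^4 - 4*x^3 + 6*x^2 - 4*x + 1

Expanding det(x·I − A) (e.g. by cofactor expansion or by noting that A is similar to its Jordan form J, which has the same characteristic polynomial as A) gives
  χ_A(x) = x^4 - 4*x^3 + 6*x^2 - 4*x + 1
which factors as (x - 1)^4. The eigenvalues (with algebraic multiplicities) are λ = 1 with multiplicity 4.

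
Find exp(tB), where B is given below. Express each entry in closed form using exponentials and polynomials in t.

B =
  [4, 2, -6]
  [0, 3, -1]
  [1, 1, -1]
e^{tB} =
  [-t^2*exp(2*t) + 2*t*exp(2*t) + exp(2*t), 2*t*exp(2*t), 2*t^2*exp(2*t) - 6*t*exp(2*t)]
  [-t^2*exp(2*t)/2, t*exp(2*t) + exp(2*t), t^2*exp(2*t) - t*exp(2*t)]
  [-t^2*exp(2*t)/2 + t*exp(2*t), t*exp(2*t), t^2*exp(2*t) - 3*t*exp(2*t) + exp(2*t)]

Strategy: write B = P · J · P⁻¹ where J is a Jordan canonical form, so e^{tB} = P · e^{tJ} · P⁻¹, and e^{tJ} can be computed block-by-block.

B has Jordan form
J =
  [2, 1, 0]
  [0, 2, 1]
  [0, 0, 2]
(up to reordering of blocks).

Per-block formulas:
  For a 3×3 Jordan block J_3(2): exp(t · J_3(2)) = e^(2t)·(I + t·N + (t^2/2)·N^2), where N is the 3×3 nilpotent shift.

After assembling e^{tJ} and conjugating by P, we get:

e^{tB} =
  [-t^2*exp(2*t) + 2*t*exp(2*t) + exp(2*t), 2*t*exp(2*t), 2*t^2*exp(2*t) - 6*t*exp(2*t)]
  [-t^2*exp(2*t)/2, t*exp(2*t) + exp(2*t), t^2*exp(2*t) - t*exp(2*t)]
  [-t^2*exp(2*t)/2 + t*exp(2*t), t*exp(2*t), t^2*exp(2*t) - 3*t*exp(2*t) + exp(2*t)]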